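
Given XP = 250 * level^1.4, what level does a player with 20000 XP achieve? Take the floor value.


XP = 250 * level^1.4, so level = (XP / 250)^(1/1.4)
= (20000 / 250)^(1/1.4)
= 80.0^0.7143
= 22.8744
Floor: level = 22

level 22


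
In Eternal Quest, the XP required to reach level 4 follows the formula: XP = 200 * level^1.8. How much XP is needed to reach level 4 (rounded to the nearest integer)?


XP = 200 * level^1.8
Substitute level = 4:
XP = 200 * 4^1.8
= 200 * 12.1257
= 2425

2425 XP


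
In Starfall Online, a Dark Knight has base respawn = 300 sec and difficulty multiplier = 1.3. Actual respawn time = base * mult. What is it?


Respawn time = base * multiplier
= 300 * 1.3
= 390.0 seconds

390.0 seconds


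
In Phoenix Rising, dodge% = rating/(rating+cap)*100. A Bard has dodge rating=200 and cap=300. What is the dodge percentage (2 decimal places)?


dodge% = 200 / (200 + 300) * 100
= 200 / 500 * 100
= 0.4 * 100
= 40.00%

40.00%


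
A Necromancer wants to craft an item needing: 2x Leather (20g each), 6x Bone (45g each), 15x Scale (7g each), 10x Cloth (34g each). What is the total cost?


Cost breakdown:
  Leather: 2 * 20 = 40
  Bone: 6 * 45 = 270
  Scale: 15 * 7 = 105
  Cloth: 10 * 34 = 340
Total = 40 + 270 + 105 + 340 = 755

755 gold


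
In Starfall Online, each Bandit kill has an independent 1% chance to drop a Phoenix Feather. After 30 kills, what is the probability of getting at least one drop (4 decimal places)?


P(at least one) = 1 - P(none) = 1 - (1-p)^n
p = 1/100 = 0.01
1 - p = 0.99
(1 - p)^30 = 0.99^30 = 0.739700
P(at least one) = 1 - 0.739700 = 0.2603

0.2603


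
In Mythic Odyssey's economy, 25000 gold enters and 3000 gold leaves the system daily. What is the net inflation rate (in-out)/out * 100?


Net gold = 25000 - 3000 = 22000
Inflation rate = net / sunk * 100 = 22000 / 3000 * 100
= 7.333333 * 100
= 733.33%

733.33%


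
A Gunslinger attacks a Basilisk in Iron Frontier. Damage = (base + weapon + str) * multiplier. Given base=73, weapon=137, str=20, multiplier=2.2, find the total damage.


Sum base + weapon + str = 73 + 137 + 20 = 230
Multiply by 2.2:
230 * 2.2 = 506.0

506.0 damage


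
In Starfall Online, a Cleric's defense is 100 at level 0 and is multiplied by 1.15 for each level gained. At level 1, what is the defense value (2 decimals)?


value = base * growth^level
= 100 * 1.15^1
= 100 * 1.15
= 115.00

115.00 defense


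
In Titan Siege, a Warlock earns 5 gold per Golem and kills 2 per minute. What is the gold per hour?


Gold per minute = 5 * 2 = 10
Gold per hour = 10 * 60 = 600

600 gold/hour


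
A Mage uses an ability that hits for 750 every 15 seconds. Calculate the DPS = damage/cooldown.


DPS = damage / cooldown
= 750 / 15
= 50.00

50.00 DPS


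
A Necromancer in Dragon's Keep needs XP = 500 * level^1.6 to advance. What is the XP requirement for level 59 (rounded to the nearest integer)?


XP = 500 * level^1.6
Substitute level = 59:
XP = 500 * 59^1.6
= 500 * 681.33895
= 340669

340669 XP


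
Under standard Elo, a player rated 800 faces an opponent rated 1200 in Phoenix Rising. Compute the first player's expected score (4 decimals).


Elo expected score: Ea = 1/(1 + 10^((Rb-Ra)/400))
Rb - Ra = 1200 - 800 = 400
(Rb-Ra)/400 = 400/400 = 1.0
10^1.0 = 10.0
Ea = 1/(1 + 10.0) = 1/11.0 = 0.0909

0.0909


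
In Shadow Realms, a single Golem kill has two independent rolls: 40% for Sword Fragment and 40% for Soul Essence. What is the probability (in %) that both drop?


For independent events, P(both) = P(A) * P(B)
= 40% * 40%
= 1600 / 100 %
= 16.0%

16.0%


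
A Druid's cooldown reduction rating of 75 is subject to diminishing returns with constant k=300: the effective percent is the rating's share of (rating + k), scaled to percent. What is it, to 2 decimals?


effective% = rating / (rating + k) * 100
= 75 / (75 + 300) * 100
= 75 / 375 * 100
= 0.2 * 100
= 20.00%

20.00%


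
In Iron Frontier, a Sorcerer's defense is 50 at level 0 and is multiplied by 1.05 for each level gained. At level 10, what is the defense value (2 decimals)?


value = base * growth^level
= 50 * 1.05^10
= 50 * 1.628895
= 81.44

81.44 defense


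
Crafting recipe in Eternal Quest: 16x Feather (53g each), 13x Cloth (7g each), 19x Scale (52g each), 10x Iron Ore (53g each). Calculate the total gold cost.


Cost breakdown:
  Feather: 16 * 53 = 848
  Cloth: 13 * 7 = 91
  Scale: 19 * 52 = 988
  Iron Ore: 10 * 53 = 530
Total = 848 + 91 + 988 + 530 = 2457

2457 gold


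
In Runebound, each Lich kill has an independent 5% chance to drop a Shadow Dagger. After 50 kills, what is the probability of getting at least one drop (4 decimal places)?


P(at least one) = 1 - P(none) = 1 - (1-p)^n
p = 5/100 = 0.05
1 - p = 0.95
(1 - p)^50 = 0.95^50 = 0.076945
P(at least one) = 1 - 0.076945 = 0.9231

0.9231


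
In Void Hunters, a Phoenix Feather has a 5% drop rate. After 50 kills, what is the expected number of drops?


Expected drops = kills * (drop_rate / 100)
= 50 * (5 / 100)
= 50 * 0.05
= 2.5

2.5 drops


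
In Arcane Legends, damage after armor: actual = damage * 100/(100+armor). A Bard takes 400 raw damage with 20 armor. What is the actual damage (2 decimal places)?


actual = 400 * 100 / (100 + 20)
= 400 * 100 / 120
= 40000 / 120
= 333.33

333.33 damage


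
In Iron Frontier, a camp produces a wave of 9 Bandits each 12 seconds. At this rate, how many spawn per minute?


Spawns per minute = count * (60 / interval)
= 9 * (60 / 12)
= 9 * 5.0
= 45.0

45.0 per minute


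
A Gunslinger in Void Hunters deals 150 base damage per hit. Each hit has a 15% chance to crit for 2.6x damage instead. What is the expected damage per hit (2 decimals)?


E[dmg] = base * (1 + crit_chance * (crit_mult - 1))
cc as decimal = 15/100 = 0.15
cm - 1 = 2.6 - 1 = 1.6
Bonus factor = 0.15 * 1.6 = 0.24
Total multiplier = 1 + 0.24 = 1.24
Expected damage = 150 * 1.24 = 186.00

186.00 damage


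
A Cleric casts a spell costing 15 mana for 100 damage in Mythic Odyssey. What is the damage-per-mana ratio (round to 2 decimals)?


Efficiency = damage / mana
= 100 / 15
= 6.67

6.67 dmg/mana


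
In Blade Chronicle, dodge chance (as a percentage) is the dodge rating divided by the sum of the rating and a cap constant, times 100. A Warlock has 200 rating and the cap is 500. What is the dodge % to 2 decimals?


dodge% = 200 / (200 + 500) * 100
= 200 / 700 * 100
= 0.285714 * 100
= 28.57%

28.57%


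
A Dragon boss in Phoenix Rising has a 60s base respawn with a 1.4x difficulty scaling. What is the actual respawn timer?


Respawn time = base * multiplier
= 60 * 1.4
= 84.0 seconds

84.0 seconds


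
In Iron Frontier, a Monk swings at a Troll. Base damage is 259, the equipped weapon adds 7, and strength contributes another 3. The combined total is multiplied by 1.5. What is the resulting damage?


Sum base + weapon + str = 259 + 7 + 3 = 269
Multiply by 1.5:
269 * 1.5 = 403.5

403.5 damage


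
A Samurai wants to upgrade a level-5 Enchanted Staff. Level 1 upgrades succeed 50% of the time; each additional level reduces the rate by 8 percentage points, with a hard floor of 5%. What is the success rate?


raw_rate = 50 - 8 * (5 - 1)
= 50 - 8 * 4
= 50 - 32
= 18
Apply floor: max(18, 5) = 18%

18%


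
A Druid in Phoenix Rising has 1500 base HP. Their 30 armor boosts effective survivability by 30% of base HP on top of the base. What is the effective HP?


EHP = 1500 * (1 + 30/100)
= 1500 * (1 + 0.3)
= 1500 * 1.3
= 1950.0

1950.0 EHP


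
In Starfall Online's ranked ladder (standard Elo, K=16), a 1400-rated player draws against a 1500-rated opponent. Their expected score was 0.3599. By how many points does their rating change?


Elo update: delta = K * (S - Ea), where S = 0.5 (draws)
S - Ea = 0.5 - 0.3599 = 0.1401
Rating change = 16 * 0.1401
= 2.24

2.24 rating points


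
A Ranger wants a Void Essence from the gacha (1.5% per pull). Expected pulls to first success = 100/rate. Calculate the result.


Expected pulls for a geometric distribution = 1/p = 100 / rate%
= 100 / 1.5
= 66.67

66.67 pulls


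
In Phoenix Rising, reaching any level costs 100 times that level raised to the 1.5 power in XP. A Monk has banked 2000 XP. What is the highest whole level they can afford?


XP = 100 * level^1.5, so level = (XP / 100)^(1/1.5)
= (2000 / 100)^(1/1.5)
= 20.0^0.6667
= 7.3681
Floor: level = 7

level 7


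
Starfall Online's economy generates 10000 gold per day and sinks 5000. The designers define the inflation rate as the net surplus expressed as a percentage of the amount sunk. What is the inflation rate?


Net gold = 10000 - 5000 = 5000
Inflation rate = net / sunk * 100 = 5000 / 5000 * 100
= 1.0 * 100
= 100.00%

100.00%


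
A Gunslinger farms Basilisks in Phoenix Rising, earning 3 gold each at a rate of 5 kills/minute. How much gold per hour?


Gold per minute = 3 * 5 = 15
Gold per hour = 15 * 60 = 900

900 gold/hour


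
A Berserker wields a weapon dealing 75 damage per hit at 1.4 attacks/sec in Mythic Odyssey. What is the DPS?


DPS = damage * attack_speed
= 75 * 1.4
= 105.0

105.0 DPS


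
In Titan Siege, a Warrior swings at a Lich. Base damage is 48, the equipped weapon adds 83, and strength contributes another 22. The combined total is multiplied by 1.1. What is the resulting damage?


Sum base + weapon + str = 48 + 83 + 22 = 153
Multiply by 1.1:
153 * 1.1 = 168.3

168.3 damage


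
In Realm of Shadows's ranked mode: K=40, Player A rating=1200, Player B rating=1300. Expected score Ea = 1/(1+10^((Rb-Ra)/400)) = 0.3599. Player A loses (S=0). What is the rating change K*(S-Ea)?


Elo update: delta = K * (S - Ea), where S = 0 (loses)
S - Ea = 0 - 0.3599 = -0.3599
Rating change = 40 * -0.3599
= -14.40

-14.40 rating points


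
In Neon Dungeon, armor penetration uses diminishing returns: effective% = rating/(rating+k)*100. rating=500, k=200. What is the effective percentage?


effective% = rating / (rating + k) * 100
= 500 / (500 + 200) * 100
= 500 / 700 * 100
= 0.714286 * 100
= 71.43%

71.43%


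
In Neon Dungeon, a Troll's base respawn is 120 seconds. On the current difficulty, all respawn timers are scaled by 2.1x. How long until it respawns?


Respawn time = base * multiplier
= 120 * 2.1
= 252.0 seconds

252.0 seconds


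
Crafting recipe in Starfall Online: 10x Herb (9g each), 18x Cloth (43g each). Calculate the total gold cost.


Cost breakdown:
  Herb: 10 * 9 = 90
  Cloth: 18 * 43 = 774
Total = 90 + 774 = 864

864 gold


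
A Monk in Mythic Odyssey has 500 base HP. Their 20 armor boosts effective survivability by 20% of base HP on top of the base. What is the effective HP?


EHP = 500 * (1 + 20/100)
= 500 * (1 + 0.2)
= 500 * 1.2
= 600.0

600.0 EHP


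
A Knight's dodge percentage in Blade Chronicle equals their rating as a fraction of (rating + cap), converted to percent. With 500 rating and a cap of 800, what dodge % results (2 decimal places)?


dodge% = 500 / (500 + 800) * 100
= 500 / 1300 * 100
= 0.384615 * 100
= 38.46%

38.46%


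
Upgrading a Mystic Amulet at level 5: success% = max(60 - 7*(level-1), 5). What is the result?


raw_rate = 60 - 7 * (5 - 1)
= 60 - 7 * 4
= 60 - 28
= 32
Apply floor: max(32, 5) = 32%

32%


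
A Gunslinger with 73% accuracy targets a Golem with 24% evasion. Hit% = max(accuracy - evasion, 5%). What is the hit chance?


accuracy - evasion = 73 - 24 = 49
Apply floor: max(49, 5) = 49
Hit chance = 49%

49%


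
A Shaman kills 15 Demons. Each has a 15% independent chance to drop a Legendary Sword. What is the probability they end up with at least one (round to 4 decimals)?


P(at least one) = 1 - P(none) = 1 - (1-p)^n
p = 15/100 = 0.15
1 - p = 0.85
(1 - p)^15 = 0.85^15 = 0.087354
P(at least one) = 1 - 0.087354 = 0.9126

0.9126


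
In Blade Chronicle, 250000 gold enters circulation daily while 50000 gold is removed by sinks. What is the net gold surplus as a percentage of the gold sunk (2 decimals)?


Net gold = 250000 - 50000 = 200000
Inflation rate = net / sunk * 100 = 200000 / 50000 * 100
= 4.0 * 100
= 400.00%

400.00%


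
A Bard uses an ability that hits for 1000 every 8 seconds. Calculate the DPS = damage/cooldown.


DPS = damage / cooldown
= 1000 / 8
= 125.00

125.00 DPS


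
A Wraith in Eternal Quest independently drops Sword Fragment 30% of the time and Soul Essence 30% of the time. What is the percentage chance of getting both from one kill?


For independent events, P(both) = P(A) * P(B)
= 30% * 30%
= 900 / 100 %
= 9.0%

9.0%


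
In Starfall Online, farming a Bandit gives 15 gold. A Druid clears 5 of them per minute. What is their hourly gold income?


Gold per minute = 15 * 5 = 75
Gold per hour = 75 * 60 = 4500

4500 gold/hour


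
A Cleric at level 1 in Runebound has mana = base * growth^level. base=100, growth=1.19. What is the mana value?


value = base * growth^level
= 100 * 1.19^1
= 100 * 1.19
= 119.00

119.00 mana


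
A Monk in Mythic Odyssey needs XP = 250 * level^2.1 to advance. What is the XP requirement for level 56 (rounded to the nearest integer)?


XP = 250 * level^2.1
Substitute level = 56:
XP = 250 * 56^2.1
= 250 * 4690.2377
= 1172559

1172559 XP


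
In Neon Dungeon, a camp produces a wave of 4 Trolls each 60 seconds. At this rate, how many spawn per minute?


Spawns per minute = count * (60 / interval)
= 4 * (60 / 60)
= 4 * 1.0
= 4.0

4.0 per minute


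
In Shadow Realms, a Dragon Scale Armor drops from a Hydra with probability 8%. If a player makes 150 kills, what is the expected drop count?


Expected drops = kills * (drop_rate / 100)
= 150 * (8 / 100)
= 150 * 0.08
= 12.0

12.0 drops


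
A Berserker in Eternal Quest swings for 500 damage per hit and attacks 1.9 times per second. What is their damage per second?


DPS = damage * attack_speed
= 500 * 1.9
= 950.0

950.0 DPS


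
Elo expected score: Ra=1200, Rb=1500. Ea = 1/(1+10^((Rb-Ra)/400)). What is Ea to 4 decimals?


Elo expected score: Ea = 1/(1 + 10^((Rb-Ra)/400))
Rb - Ra = 1500 - 1200 = 300
(Rb-Ra)/400 = 300/400 = 0.75
10^0.75 = 5.623413
Ea = 1/(1 + 5.623413) = 1/6.623413 = 0.1510

0.1510


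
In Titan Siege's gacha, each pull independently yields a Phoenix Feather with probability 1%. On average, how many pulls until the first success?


Expected pulls for a geometric distribution = 1/p = 100 / rate%
= 100 / 1
= 100.0

100.0 pulls


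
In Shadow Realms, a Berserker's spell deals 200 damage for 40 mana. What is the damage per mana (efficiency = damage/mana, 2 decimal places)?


Efficiency = damage / mana
= 200 / 40
= 5.00

5.00 dmg/mana


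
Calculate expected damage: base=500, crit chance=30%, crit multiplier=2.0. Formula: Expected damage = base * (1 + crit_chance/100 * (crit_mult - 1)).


E[dmg] = base * (1 + crit_chance * (crit_mult - 1))
cc as decimal = 30/100 = 0.3
cm - 1 = 2.0 - 1 = 1.0
Bonus factor = 0.3 * 1.0 = 0.3
Total multiplier = 1 + 0.3 = 1.3
Expected damage = 500 * 1.3 = 650.00

650.00 damage


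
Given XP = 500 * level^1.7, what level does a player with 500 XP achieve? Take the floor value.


XP = 500 * level^1.7, so level = (XP / 500)^(1/1.7)
= (500 / 500)^(1/1.7)
= 1.0^0.5882
= 1.0
Floor: level = 1

level 1


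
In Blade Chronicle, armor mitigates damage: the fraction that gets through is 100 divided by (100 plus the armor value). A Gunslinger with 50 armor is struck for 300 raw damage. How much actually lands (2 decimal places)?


actual = 300 * 100 / (100 + 50)
= 300 * 100 / 150
= 30000 / 150
= 200.00

200.00 damage


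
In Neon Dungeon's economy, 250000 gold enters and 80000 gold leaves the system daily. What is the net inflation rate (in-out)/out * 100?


Net gold = 250000 - 80000 = 170000
Inflation rate = net / sunk * 100 = 170000 / 80000 * 100
= 2.125 * 100
= 212.50%

212.50%


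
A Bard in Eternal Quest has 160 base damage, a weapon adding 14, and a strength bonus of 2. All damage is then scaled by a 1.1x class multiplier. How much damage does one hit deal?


Sum base + weapon + str = 160 + 14 + 2 = 176
Multiply by 1.1:
176 * 1.1 = 193.6

193.6 damage


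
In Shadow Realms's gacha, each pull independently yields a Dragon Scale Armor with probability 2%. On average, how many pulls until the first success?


Expected pulls for a geometric distribution = 1/p = 100 / rate%
= 100 / 2
= 50.0

50.0 pulls


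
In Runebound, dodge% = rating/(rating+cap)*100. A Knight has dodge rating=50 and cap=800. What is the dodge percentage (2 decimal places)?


dodge% = 50 / (50 + 800) * 100
= 50 / 850 * 100
= 0.058824 * 100
= 5.88%

5.88%


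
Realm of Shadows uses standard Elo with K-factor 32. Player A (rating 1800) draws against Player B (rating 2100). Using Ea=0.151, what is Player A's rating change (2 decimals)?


Elo update: delta = K * (S - Ea), where S = 0.5 (draws)
S - Ea = 0.5 - 0.151 = 0.349
Rating change = 32 * 0.349
= 11.17

11.17 rating points


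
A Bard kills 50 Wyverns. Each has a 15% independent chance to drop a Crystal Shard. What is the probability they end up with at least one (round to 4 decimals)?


P(at least one) = 1 - P(none) = 1 - (1-p)^n
p = 15/100 = 0.15
1 - p = 0.85
(1 - p)^50 = 0.85^50 = 0.000296
P(at least one) = 1 - 0.000296 = 0.9997

0.9997


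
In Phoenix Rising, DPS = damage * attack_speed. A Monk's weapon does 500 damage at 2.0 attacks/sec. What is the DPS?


DPS = damage * attack_speed
= 500 * 2.0
= 1000.0

1000.0 DPS


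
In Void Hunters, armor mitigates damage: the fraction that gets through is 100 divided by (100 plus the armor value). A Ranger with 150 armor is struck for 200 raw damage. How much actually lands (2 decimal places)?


actual = 200 * 100 / (100 + 150)
= 200 * 100 / 250
= 20000 / 250
= 80.00

80.00 damage


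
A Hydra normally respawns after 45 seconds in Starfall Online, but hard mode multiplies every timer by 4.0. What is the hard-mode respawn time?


Respawn time = base * multiplier
= 45 * 4.0
= 180.0 seconds

180.0 seconds


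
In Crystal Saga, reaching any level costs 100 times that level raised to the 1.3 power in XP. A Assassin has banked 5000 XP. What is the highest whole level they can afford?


XP = 100 * level^1.3, so level = (XP / 100)^(1/1.3)
= (5000 / 100)^(1/1.3)
= 50.0^0.7692
= 20.2722
Floor: level = 20

level 20


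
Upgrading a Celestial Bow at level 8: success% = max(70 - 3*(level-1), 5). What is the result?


raw_rate = 70 - 3 * (8 - 1)
= 70 - 3 * 7
= 70 - 21
= 49
Apply floor: max(49, 5) = 49%

49%


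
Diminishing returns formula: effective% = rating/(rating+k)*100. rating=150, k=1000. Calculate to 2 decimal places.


effective% = rating / (rating + k) * 100
= 150 / (150 + 1000) * 100
= 150 / 1150 * 100
= 0.130435 * 100
= 13.04%

13.04%


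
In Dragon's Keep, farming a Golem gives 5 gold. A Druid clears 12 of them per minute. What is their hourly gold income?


Gold per minute = 5 * 12 = 60
Gold per hour = 60 * 60 = 3600

3600 gold/hour


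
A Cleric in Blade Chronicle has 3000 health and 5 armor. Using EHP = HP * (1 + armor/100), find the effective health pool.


EHP = 3000 * (1 + 5/100)
= 3000 * (1 + 0.05)
= 3000 * 1.05
= 3150.0

3150.0 EHP


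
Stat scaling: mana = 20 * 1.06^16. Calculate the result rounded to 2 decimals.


value = base * growth^level
= 20 * 1.06^16
= 20 * 2.540352
= 50.81

50.81 mana


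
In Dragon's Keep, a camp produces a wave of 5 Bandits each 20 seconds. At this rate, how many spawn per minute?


Spawns per minute = count * (60 / interval)
= 5 * (60 / 20)
= 5 * 3.0
= 15.0

15.0 per minute


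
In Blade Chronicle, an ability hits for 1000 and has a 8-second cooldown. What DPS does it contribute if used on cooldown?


DPS = damage / cooldown
= 1000 / 8
= 125.00

125.00 DPS


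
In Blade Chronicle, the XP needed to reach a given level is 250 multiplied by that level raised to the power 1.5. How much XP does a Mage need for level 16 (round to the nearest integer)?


XP = 250 * level^1.5
Substitute level = 16:
XP = 250 * 16^1.5
= 250 * 64.0
= 16000

16000 XP


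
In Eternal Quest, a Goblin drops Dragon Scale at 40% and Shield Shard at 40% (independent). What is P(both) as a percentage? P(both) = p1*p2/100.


For independent events, P(both) = P(A) * P(B)
= 40% * 40%
= 1600 / 100 %
= 16.0%

16.0%


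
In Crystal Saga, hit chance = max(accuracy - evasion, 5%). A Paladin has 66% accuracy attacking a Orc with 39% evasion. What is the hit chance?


accuracy - evasion = 66 - 39 = 27
Apply floor: max(27, 5) = 27
Hit chance = 27%

27%


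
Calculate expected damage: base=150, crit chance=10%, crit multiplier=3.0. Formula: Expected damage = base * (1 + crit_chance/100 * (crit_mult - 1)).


E[dmg] = base * (1 + crit_chance * (crit_mult - 1))
cc as decimal = 10/100 = 0.1
cm - 1 = 3.0 - 1 = 2.0
Bonus factor = 0.1 * 2.0 = 0.2
Total multiplier = 1 + 0.2 = 1.2
Expected damage = 150 * 1.2 = 180.00

180.00 damage


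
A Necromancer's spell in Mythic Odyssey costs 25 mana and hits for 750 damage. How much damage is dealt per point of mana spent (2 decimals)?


Efficiency = damage / mana
= 750 / 25
= 30.00

30.00 dmg/mana


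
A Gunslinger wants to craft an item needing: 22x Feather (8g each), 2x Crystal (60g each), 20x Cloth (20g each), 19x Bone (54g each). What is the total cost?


Cost breakdown:
  Feather: 22 * 8 = 176
  Crystal: 2 * 60 = 120
  Cloth: 20 * 20 = 400
  Bone: 19 * 54 = 1026
Total = 176 + 120 + 400 + 1026 = 1722

1722 gold


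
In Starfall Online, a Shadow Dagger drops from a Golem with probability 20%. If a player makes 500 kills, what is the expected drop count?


Expected drops = kills * (drop_rate / 100)
= 500 * (20 / 100)
= 500 * 0.2
= 100.0

100.0 drops


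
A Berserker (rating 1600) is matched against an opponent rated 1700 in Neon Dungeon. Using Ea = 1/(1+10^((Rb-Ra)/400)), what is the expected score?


Elo expected score: Ea = 1/(1 + 10^((Rb-Ra)/400))
Rb - Ra = 1700 - 1600 = 100
(Rb-Ra)/400 = 100/400 = 0.25
10^0.25 = 1.778279
Ea = 1/(1 + 1.778279) = 1/2.778279 = 0.3599

0.3599


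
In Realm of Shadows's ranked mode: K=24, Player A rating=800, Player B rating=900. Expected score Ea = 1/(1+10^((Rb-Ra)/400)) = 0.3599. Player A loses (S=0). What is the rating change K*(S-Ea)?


Elo update: delta = K * (S - Ea), where S = 0 (loses)
S - Ea = 0 - 0.3599 = -0.3599
Rating change = 24 * -0.3599
= -8.64

-8.64 rating points


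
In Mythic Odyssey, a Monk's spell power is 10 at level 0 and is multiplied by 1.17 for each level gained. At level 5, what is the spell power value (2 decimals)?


value = base * growth^level
= 10 * 1.17^5
= 10 * 2.192448
= 21.92

21.92 spell power


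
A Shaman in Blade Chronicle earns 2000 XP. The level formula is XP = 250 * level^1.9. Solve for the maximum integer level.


XP = 250 * level^1.9, so level = (XP / 250)^(1/1.9)
= (2000 / 250)^(1/1.9)
= 8.0^0.5263
= 2.9875
Floor: level = 2

level 2


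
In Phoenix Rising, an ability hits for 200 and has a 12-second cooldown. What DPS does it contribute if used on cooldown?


DPS = damage / cooldown
= 200 / 12
= 16.67

16.67 DPS


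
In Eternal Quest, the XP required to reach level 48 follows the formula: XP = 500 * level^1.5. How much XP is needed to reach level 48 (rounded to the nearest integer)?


XP = 500 * level^1.5
Substitute level = 48:
XP = 500 * 48^1.5
= 500 * 332.5538
= 166277

166277 XP


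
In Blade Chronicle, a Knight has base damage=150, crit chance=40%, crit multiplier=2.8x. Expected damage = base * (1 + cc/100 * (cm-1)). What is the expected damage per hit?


E[dmg] = base * (1 + crit_chance * (crit_mult - 1))
cc as decimal = 40/100 = 0.4
cm - 1 = 2.8 - 1 = 1.8
Bonus factor = 0.4 * 1.8 = 0.72
Total multiplier = 1 + 0.72 = 1.72
Expected damage = 150 * 1.72 = 258.00

258.00 damage


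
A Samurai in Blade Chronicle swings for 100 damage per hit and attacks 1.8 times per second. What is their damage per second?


DPS = damage * attack_speed
= 100 * 1.8
= 180.0

180.0 DPS


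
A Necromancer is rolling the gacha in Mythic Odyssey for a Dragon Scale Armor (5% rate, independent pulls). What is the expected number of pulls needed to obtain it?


Expected pulls for a geometric distribution = 1/p = 100 / rate%
= 100 / 5
= 20.0

20.0 pulls


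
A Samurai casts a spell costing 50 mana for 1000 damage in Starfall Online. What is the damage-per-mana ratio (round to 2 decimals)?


Efficiency = damage / mana
= 1000 / 50
= 20.00

20.00 dmg/mana


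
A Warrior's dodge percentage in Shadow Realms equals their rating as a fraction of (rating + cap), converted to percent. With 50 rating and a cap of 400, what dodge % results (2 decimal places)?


dodge% = 50 / (50 + 400) * 100
= 50 / 450 * 100
= 0.111111 * 100
= 11.11%

11.11%


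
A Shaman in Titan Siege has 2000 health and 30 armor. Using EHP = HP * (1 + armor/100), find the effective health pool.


EHP = 2000 * (1 + 30/100)
= 2000 * (1 + 0.3)
= 2000 * 1.3
= 2600.0

2600.0 EHP


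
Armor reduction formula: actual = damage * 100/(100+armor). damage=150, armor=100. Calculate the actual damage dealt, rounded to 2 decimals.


actual = 150 * 100 / (100 + 100)
= 150 * 100 / 200
= 15000 / 200
= 75.00

75.00 damage


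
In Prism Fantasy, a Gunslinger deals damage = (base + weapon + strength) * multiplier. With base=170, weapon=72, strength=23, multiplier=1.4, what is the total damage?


Sum base + weapon + str = 170 + 72 + 23 = 265
Multiply by 1.4:
265 * 1.4 = 371.0

371.0 damage


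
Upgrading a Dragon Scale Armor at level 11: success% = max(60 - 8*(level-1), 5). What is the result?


raw_rate = 60 - 8 * (11 - 1)
= 60 - 8 * 10
= 60 - 80
= -20
Apply floor: max(-20, 5) = 5%

5%


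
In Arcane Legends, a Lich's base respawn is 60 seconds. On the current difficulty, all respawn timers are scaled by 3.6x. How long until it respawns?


Respawn time = base * multiplier
= 60 * 3.6
= 216.0 seconds

216.0 seconds


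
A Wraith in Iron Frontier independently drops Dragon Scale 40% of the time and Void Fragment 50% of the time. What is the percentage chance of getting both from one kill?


For independent events, P(both) = P(A) * P(B)
= 40% * 50%
= 2000 / 100 %
= 20.0%

20.0%


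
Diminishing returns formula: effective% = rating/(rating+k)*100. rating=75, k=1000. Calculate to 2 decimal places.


effective% = rating / (rating + k) * 100
= 75 / (75 + 1000) * 100
= 75 / 1075 * 100
= 0.069767 * 100
= 6.98%

6.98%


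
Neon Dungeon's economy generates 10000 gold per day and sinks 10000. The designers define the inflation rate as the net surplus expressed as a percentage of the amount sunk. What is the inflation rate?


Net gold = 10000 - 10000 = 0
Inflation rate = net / sunk * 100 = 0 / 10000 * 100
= 0.0 * 100
= 0.00%

0.00%


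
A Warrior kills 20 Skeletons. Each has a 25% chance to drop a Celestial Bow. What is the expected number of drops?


Expected drops = kills * (drop_rate / 100)
= 20 * (25 / 100)
= 20 * 0.25
= 5.0

5.0 drops


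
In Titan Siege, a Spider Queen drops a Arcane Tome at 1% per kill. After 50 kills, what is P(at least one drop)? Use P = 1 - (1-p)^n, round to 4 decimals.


P(at least one) = 1 - P(none) = 1 - (1-p)^n
p = 1/100 = 0.01
1 - p = 0.99
(1 - p)^50 = 0.99^50 = 0.605006
P(at least one) = 1 - 0.605006 = 0.3950

0.3950


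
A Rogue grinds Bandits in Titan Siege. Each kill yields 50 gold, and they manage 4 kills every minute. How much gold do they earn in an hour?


Gold per minute = 50 * 4 = 200
Gold per hour = 200 * 60 = 12000

12000 gold/hour


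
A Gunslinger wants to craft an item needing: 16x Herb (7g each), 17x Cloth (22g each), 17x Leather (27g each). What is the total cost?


Cost breakdown:
  Herb: 16 * 7 = 112
  Cloth: 17 * 22 = 374
  Leather: 17 * 27 = 459
Total = 112 + 374 + 459 = 945

945 gold


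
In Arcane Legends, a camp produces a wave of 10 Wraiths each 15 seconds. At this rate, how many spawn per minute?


Spawns per minute = count * (60 / interval)
= 10 * (60 / 15)
= 10 * 4.0
= 40.0

40.0 per minute


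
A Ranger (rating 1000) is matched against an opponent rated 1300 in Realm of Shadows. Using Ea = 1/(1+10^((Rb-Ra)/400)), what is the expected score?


Elo expected score: Ea = 1/(1 + 10^((Rb-Ra)/400))
Rb - Ra = 1300 - 1000 = 300
(Rb-Ra)/400 = 300/400 = 0.75
10^0.75 = 5.623413
Ea = 1/(1 + 5.623413) = 1/6.623413 = 0.1510

0.1510


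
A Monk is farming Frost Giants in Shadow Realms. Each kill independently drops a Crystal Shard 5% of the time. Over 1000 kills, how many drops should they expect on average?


Expected drops = kills * (drop_rate / 100)
= 1000 * (5 / 100)
= 1000 * 0.05
= 50.0

50.0 drops


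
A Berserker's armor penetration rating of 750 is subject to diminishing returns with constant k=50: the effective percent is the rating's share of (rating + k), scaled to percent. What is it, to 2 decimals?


effective% = rating / (rating + k) * 100
= 750 / (750 + 50) * 100
= 750 / 800 * 100
= 0.9375 * 100
= 93.75%

93.75%


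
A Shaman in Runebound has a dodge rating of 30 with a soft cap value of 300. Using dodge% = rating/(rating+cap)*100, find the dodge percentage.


dodge% = 30 / (30 + 300) * 100
= 30 / 330 * 100
= 0.090909 * 100
= 9.09%

9.09%


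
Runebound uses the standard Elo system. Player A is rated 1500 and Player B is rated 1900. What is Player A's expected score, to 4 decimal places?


Elo expected score: Ea = 1/(1 + 10^((Rb-Ra)/400))
Rb - Ra = 1900 - 1500 = 400
(Rb-Ra)/400 = 400/400 = 1.0
10^1.0 = 10.0
Ea = 1/(1 + 10.0) = 1/11.0 = 0.0909

0.0909


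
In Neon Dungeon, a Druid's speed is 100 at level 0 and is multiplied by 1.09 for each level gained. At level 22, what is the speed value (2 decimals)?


value = base * growth^level
= 100 * 1.09^22
= 100 * 6.6586
= 665.86

665.86 speed


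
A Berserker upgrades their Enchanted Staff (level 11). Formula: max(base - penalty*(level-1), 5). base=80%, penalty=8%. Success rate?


raw_rate = 80 - 8 * (11 - 1)
= 80 - 8 * 10
= 80 - 80
= 0
Apply floor: max(0, 5) = 5%

5%


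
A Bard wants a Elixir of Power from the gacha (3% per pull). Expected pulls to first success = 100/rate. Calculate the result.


Expected pulls for a geometric distribution = 1/p = 100 / rate%
= 100 / 3
= 33.33

33.33 pulls


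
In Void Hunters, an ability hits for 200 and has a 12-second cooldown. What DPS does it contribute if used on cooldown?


DPS = damage / cooldown
= 200 / 12
= 16.67

16.67 DPS


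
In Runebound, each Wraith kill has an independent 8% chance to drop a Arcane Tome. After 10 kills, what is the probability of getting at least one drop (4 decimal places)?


P(at least one) = 1 - P(none) = 1 - (1-p)^n
p = 8/100 = 0.08
1 - p = 0.92
(1 - p)^10 = 0.92^10 = 0.434388
P(at least one) = 1 - 0.434388 = 0.5656

0.5656


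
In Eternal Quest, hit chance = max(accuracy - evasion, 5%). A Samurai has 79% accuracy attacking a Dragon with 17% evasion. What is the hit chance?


accuracy - evasion = 79 - 17 = 62
Apply floor: max(62, 5) = 62
Hit chance = 62%

62%


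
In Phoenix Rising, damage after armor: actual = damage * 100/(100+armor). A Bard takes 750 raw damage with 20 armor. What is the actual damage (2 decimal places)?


actual = 750 * 100 / (100 + 20)
= 750 * 100 / 120
= 75000 / 120
= 625.00

625.00 damage


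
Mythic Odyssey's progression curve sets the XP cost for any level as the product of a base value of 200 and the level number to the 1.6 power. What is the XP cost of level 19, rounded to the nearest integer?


XP = 200 * level^1.6
Substitute level = 19:
XP = 200 * 19^1.6
= 200 * 111.1746
= 22235

22235 XP


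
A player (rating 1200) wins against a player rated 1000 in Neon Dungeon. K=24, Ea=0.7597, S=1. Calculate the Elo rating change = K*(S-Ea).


Elo update: delta = K * (S - Ea), where S = 1 (wins)
S - Ea = 1 - 0.7597 = 0.2403
Rating change = 24 * 0.2403
= 5.77

5.77 rating points


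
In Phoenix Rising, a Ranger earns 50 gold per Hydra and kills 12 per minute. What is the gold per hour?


Gold per minute = 50 * 12 = 600
Gold per hour = 600 * 60 = 36000

36000 gold/hour


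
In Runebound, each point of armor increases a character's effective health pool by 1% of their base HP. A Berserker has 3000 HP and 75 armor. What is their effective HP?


EHP = 3000 * (1 + 75/100)
= 3000 * (1 + 0.75)
= 3000 * 1.75
= 5250.0

5250.0 EHP


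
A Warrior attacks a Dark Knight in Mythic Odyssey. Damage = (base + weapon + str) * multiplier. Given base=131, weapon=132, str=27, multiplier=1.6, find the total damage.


Sum base + weapon + str = 131 + 132 + 27 = 290
Multiply by 1.6:
290 * 1.6 = 464.0

464.0 damage


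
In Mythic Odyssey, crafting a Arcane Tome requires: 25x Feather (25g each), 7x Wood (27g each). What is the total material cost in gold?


Cost breakdown:
  Feather: 25 * 25 = 625
  Wood: 7 * 27 = 189
Total = 625 + 189 = 814

814 gold


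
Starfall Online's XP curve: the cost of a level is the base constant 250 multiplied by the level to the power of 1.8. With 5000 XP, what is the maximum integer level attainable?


XP = 250 * level^1.8, so level = (XP / 250)^(1/1.8)
= (5000 / 250)^(1/1.8)
= 20.0^0.5556
= 5.282
Floor: level = 5

level 5


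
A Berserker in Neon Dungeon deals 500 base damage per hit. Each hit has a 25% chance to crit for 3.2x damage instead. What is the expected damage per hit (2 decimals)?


E[dmg] = base * (1 + crit_chance * (crit_mult - 1))
cc as decimal = 25/100 = 0.25
cm - 1 = 3.2 - 1 = 2.2
Bonus factor = 0.25 * 2.2 = 0.55
Total multiplier = 1 + 0.55 = 1.55
Expected damage = 500 * 1.55 = 775.00

775.00 damage


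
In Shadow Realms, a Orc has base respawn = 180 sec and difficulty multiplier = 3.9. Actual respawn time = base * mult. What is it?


Respawn time = base * multiplier
= 180 * 3.9
= 702.0 seconds

702.0 seconds


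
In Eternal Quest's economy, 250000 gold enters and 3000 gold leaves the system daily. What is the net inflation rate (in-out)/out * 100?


Net gold = 250000 - 3000 = 247000
Inflation rate = net / sunk * 100 = 247000 / 3000 * 100
= 82.333333 * 100
= 8233.33%

8233.33%


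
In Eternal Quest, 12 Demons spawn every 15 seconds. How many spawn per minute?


Spawns per minute = count * (60 / interval)
= 12 * (60 / 15)
= 12 * 4.0
= 48.0

48.0 per minute


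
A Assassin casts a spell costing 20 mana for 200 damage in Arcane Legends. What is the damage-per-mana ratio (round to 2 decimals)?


Efficiency = damage / mana
= 200 / 20
= 10.00

10.00 dmg/mana


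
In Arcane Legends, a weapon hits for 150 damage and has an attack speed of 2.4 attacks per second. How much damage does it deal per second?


DPS = damage * attack_speed
= 150 * 2.4
= 360.0

360.0 DPS


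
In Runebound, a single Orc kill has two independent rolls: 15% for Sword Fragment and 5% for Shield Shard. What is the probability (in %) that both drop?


For independent events, P(both) = P(A) * P(B)
= 15% * 5%
= 75 / 100 %
= 0.75%

0.75%


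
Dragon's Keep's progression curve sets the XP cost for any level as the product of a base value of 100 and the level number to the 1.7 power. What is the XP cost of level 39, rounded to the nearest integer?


XP = 100 * level^1.7
Substitute level = 39:
XP = 100 * 39^1.7
= 100 * 506.7688
= 50677

50677 XP


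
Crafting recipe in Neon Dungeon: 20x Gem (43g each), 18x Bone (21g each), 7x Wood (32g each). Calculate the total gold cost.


Cost breakdown:
  Gem: 20 * 43 = 860
  Bone: 18 * 21 = 378
  Wood: 7 * 32 = 224
Total = 860 + 378 + 224 = 1462

1462 gold


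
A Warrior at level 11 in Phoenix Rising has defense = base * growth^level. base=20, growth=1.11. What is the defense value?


value = base * growth^level
= 20 * 1.11^11
= 20 * 3.151757
= 63.04

63.04 defense


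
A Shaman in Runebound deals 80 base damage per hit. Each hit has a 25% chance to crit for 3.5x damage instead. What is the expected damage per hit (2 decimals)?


E[dmg] = base * (1 + crit_chance * (crit_mult - 1))
cc as decimal = 25/100 = 0.25
cm - 1 = 3.5 - 1 = 2.5
Bonus factor = 0.25 * 2.5 = 0.625
Total multiplier = 1 + 0.625 = 1.625
Expected damage = 80 * 1.625 = 130.00

130.00 damage


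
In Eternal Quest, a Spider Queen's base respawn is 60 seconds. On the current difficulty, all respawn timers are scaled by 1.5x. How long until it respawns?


Respawn time = base * multiplier
= 60 * 1.5
= 90.0 seconds

90.0 seconds


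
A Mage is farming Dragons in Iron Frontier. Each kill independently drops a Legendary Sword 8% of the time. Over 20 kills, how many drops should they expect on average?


Expected drops = kills * (drop_rate / 100)
= 20 * (8 / 100)
= 20 * 0.08
= 1.6

1.6 drops


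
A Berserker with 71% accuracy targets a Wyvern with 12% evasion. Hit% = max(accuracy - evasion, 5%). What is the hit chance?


accuracy - evasion = 71 - 12 = 59
Apply floor: max(59, 5) = 59
Hit chance = 59%

59%


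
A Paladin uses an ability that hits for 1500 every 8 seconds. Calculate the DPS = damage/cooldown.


DPS = damage / cooldown
= 1500 / 8
= 187.50

187.50 DPS


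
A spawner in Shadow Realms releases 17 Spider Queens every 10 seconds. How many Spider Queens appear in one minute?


Spawns per minute = count * (60 / interval)
= 17 * (60 / 10)
= 17 * 6.0
= 102.0

102.0 per minute


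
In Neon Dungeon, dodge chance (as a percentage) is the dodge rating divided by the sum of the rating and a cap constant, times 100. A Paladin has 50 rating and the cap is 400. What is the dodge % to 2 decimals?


dodge% = 50 / (50 + 400) * 100
= 50 / 450 * 100
= 0.111111 * 100
= 11.11%

11.11%


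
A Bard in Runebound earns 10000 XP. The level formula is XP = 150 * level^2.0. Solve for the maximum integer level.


XP = 150 * level^2.0, so level = (XP / 150)^(1/2.0)
= (10000 / 150)^(1/2.0)
= 66.6667^0.5
= 8.165
Floor: level = 8

level 8


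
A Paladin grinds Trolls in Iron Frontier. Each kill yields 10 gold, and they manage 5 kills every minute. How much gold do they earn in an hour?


Gold per minute = 10 * 5 = 50
Gold per hour = 50 * 60 = 3000

3000 gold/hour


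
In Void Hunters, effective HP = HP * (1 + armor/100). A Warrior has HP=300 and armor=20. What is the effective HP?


EHP = 300 * (1 + 20/100)
= 300 * (1 + 0.2)
= 300 * 1.2
= 360.0

360.0 EHP


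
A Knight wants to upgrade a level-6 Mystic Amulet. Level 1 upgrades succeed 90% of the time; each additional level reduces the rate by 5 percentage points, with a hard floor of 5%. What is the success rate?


raw_rate = 90 - 5 * (6 - 1)
= 90 - 5 * 5
= 90 - 25
= 65
Apply floor: max(65, 5) = 65%

65%


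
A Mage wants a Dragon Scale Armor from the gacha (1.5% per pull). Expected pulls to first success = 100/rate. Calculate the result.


Expected pulls for a geometric distribution = 1/p = 100 / rate%
= 100 / 1.5
= 66.67

66.67 pulls


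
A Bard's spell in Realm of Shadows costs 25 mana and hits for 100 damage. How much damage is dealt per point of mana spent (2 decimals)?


Efficiency = damage / mana
= 100 / 25
= 4.00

4.00 dmg/mana


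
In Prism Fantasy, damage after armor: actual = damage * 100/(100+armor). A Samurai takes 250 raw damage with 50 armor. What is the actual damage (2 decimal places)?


actual = 250 * 100 / (100 + 50)
= 250 * 100 / 150
= 25000 / 150
= 166.67

166.67 damage


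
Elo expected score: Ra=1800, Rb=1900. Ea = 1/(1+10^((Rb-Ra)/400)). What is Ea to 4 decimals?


Elo expected score: Ea = 1/(1 + 10^((Rb-Ra)/400))
Rb - Ra = 1900 - 1800 = 100
(Rb-Ra)/400 = 100/400 = 0.25
10^0.25 = 1.778279
Ea = 1/(1 + 1.778279) = 1/2.778279 = 0.3599

0.3599


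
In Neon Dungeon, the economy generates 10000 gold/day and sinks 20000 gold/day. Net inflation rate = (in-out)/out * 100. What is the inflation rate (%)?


Net gold = 10000 - 20000 = -10000
Inflation rate = net / sunk * 100 = -10000 / 20000 * 100
= -0.5 * 100
= -50.00%

-50.00%
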